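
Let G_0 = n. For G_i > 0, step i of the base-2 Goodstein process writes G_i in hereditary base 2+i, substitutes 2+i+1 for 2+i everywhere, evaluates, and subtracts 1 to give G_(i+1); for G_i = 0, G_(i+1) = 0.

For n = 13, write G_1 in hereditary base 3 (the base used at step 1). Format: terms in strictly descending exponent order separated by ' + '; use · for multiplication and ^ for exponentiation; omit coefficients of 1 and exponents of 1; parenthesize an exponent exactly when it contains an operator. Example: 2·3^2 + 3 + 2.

3^(3 + 1) + 3^3

i=0: 13 = 2^(2 + 1) + 2^2 + 1 (b=2); 2→3: 3^(3 + 1) + 3^3 + 1 = 109; 109−1 = 108
i=1: 108 = 3^(3 + 1) + 3^3 (b=3); 3→4: 4^(4 + 1) + 4^4 = 1280; 1280−1 = 1279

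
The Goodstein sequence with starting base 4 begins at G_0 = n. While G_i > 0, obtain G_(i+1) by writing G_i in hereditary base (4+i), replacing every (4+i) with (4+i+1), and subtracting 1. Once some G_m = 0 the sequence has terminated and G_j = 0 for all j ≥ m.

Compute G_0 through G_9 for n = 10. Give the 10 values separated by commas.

[0] 10 ≡ 2·4 + 2 (base 4). Lift 5: 12. −1: 11.
[1] 11 ≡ 2·5 + 1 (base 5). Lift 6: 13. −1: 12.
[2] 12 ≡ 2·6 (base 6). Lift 7: 14. −1: 13.
[3] 13 ≡ 7 + 6 (base 7). Lift 8: 14. −1: 13.
[4] 13 ≡ 8 + 5 (base 8). Lift 9: 14. −1: 13.
[5] 13 ≡ 9 + 4 (base 9). Lift 10: 14. −1: 13.
[6] 13 ≡ 10 + 3 (base 10). Lift 11: 14. −1: 13.
[7] 13 ≡ 11 + 2 (base 11). Lift 12: 14. −1: 13.
[8] 13 ≡ 12 + 1 (base 12). Lift 13: 14. −1: 13.

10, 11, 12, 13, 13, 13, 13, 13, 13, 13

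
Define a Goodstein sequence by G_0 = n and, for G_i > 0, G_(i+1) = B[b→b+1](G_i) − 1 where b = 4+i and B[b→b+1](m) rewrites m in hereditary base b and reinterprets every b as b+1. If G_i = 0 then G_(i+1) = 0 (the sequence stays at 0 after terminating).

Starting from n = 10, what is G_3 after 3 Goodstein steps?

(0) 10|_4 = 2·4 + 2 ↦ 2·5 + 2|_5 = 12 ⇒ 11
(1) 11|_5 = 2·5 + 1 ↦ 2·6 + 1|_6 = 13 ⇒ 12
(2) 12|_6 = 2·6 ↦ 2·7|_7 = 14 ⇒ 13
(3) 13|_7 = 7 + 6 ↦ 8 + 6|_8 = 14 ⇒ 13

13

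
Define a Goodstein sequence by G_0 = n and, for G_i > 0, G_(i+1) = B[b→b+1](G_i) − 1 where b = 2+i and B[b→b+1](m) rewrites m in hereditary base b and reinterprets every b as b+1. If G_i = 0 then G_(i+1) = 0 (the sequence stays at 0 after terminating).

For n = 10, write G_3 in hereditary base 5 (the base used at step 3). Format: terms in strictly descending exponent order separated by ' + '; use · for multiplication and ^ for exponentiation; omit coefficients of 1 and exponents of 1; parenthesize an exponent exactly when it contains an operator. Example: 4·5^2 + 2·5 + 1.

step 0: 10 = 2^(2 + 1) + 2; sub 3 for 2: 3^(3 + 1) + 3; = 84; G_1 = 84−1 = 83
step 1: 83 = 3^(3 + 1) + 2; sub 4 for 3: 4^(4 + 1) + 2; = 1026; G_2 = 1026−1 = 1025
step 2: 1025 = 4^(4 + 1) + 1; sub 5 for 4: 5^(5 + 1) + 1; = 15626; G_3 = 15626−1 = 15625
step 3: 15625 = 5^(5 + 1); sub 6 for 5: 6^(6 + 1); = 279936; G_4 = 279936−1 = 279935

5^(5 + 1)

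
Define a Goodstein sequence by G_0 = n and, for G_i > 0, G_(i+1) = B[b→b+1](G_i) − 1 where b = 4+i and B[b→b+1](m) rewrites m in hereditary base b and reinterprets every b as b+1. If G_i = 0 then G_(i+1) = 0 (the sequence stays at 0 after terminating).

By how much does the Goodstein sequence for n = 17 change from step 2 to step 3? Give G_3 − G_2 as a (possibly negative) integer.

step 0: 17 = 4^2 + 1; sub 5 for 4: 5^2 + 1; = 26; G_1 = 26−1 = 25
step 1: 25 = 5^2; sub 6 for 5: 6^2; = 36; G_2 = 36−1 = 35
step 2: 35 = 5·6 + 5; sub 7 for 6: 5·7 + 5; = 40; G_3 = 40−1 = 39

4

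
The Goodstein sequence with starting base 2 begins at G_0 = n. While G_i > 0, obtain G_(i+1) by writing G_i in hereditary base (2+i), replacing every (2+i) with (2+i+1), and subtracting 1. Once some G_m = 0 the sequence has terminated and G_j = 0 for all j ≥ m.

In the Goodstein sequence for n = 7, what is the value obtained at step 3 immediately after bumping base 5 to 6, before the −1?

(0) 7|_2 = 2^2 + 2 + 1 ↦ 3^3 + 3 + 1|_3 = 31 ⇒ 30
(1) 30|_3 = 3^3 + 3 ↦ 4^4 + 4|_4 = 260 ⇒ 259
(2) 259|_4 = 4^4 + 3 ↦ 5^5 + 3|_5 = 3128 ⇒ 3127
(3) 3127|_5 = 5^5 + 2 ↦ 6^6 + 2|_6 = 46658 ⇒ 46657

46658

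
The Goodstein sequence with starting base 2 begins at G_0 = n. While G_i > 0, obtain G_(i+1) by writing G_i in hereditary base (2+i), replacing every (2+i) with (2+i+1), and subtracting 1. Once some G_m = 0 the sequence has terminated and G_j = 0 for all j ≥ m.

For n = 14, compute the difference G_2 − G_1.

G_0=14  [base 2] 2^(2 + 1) + 2^2 + 2  →[2↦3]→  3^(3 + 1) + 3^3 + 3 = 111  −1 ⇒ G_1=110
G_1=110  [base 3] 3^(3 + 1) + 3^3 + 2  →[3↦4]→  4^(4 + 1) + 4^4 + 2 = 1282  −1 ⇒ G_2=1281

1171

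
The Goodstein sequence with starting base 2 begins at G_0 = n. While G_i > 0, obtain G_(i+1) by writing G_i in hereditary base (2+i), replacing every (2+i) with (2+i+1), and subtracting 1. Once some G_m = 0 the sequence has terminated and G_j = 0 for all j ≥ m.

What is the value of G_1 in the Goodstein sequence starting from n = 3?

3

G_0=3  [base 2] 2 + 1  →[2↦3]→  3 + 1 = 4  −1 ⇒ G_1=3
G_1=3  [base 3] 3  →[3↦4]→  4 = 4  −1 ⇒ G_2=3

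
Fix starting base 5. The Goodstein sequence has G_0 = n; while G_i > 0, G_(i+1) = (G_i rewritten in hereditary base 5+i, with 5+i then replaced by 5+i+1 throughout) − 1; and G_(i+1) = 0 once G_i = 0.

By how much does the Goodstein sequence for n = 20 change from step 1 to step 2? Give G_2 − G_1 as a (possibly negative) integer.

2

step 0: 20 = 4·5; sub 6 for 5: 4·6; = 24; G_1 = 24−1 = 23
step 1: 23 = 3·6 + 5; sub 7 for 6: 3·7 + 5; = 26; G_2 = 26−1 = 25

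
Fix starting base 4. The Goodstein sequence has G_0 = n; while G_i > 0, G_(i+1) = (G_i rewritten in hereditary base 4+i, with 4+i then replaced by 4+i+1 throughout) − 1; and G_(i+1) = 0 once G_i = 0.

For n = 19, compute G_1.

27

step 0: 19 = 4^2 + 3; sub 5 for 4: 5^2 + 3; = 28; G_1 = 28−1 = 27
step 1: 27 = 5^2 + 2; sub 6 for 5: 6^2 + 2; = 38; G_2 = 38−1 = 37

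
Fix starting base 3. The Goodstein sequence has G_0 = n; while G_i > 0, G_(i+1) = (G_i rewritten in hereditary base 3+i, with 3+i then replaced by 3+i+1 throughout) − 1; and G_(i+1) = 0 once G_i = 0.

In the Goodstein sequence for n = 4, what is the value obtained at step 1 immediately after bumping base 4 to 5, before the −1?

5

G_0 = 4. HB_3(4) = 3 + 1. Bump = 5. G_1 = 4.
G_1 = 4. HB_4(4) = 4. Bump = 5. G_2 = 4.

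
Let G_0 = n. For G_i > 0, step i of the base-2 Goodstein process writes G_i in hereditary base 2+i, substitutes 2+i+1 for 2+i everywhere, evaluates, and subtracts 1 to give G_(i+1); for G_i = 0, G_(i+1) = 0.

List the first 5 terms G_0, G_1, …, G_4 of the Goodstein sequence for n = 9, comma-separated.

G_0=9  [base 2] 2^(2 + 1) + 1  →[2↦3]→  3^(3 + 1) + 1 = 82  −1 ⇒ G_1=81
G_1=81  [base 3] 3^(3 + 1)  →[3↦4]→  4^(4 + 1) = 1024  −1 ⇒ G_2=1023
G_2=1023  [base 4] 3·4^4 + 3·4^3 + 3·4^2 + 3·4 + 3  →[4↦5]→  3·5^5 + 3·5^3 + 3·5^2 + 3·5 + 3 = 9843  −1 ⇒ G_3=9842
G_3=9842  [base 5] 3·5^5 + 3·5^3 + 3·5^2 + 3·5 + 2  →[5↦6]→  3·6^6 + 3·6^3 + 3·6^2 + 3·6 + 2 = 140744  −1 ⇒ G_4=140743

9, 81, 1023, 9842, 140743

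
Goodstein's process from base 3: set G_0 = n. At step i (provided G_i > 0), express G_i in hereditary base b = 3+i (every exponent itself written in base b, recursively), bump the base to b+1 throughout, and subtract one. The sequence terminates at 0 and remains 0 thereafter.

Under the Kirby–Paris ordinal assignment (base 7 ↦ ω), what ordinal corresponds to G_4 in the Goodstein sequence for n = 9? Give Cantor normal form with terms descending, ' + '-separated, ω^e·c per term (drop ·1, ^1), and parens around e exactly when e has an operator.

ω·3

step 0: 9 = 3^2; sub 4 for 3: 4^2; = 16; G_1 = 16−1 = 15
step 1: 15 = 3·4 + 3; sub 5 for 4: 3·5 + 3; = 18; G_2 = 18−1 = 17
step 2: 17 = 3·5 + 2; sub 6 for 5: 3·6 + 2; = 20; G_3 = 20−1 = 19
step 3: 19 = 3·6 + 1; sub 7 for 6: 3·7 + 1; = 22; G_4 = 22−1 = 21
step 4: 21 = 3·7; sub 8 for 7: 3·8; = 24; G_5 = 24−1 = 23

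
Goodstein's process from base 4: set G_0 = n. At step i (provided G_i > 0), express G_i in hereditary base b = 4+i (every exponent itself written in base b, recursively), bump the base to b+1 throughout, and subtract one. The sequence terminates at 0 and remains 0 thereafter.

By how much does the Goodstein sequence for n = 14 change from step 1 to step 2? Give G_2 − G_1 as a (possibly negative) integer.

2

i=0: 14 = 3·4 + 2 (b=4); 4→5: 3·5 + 2 = 17; 17−1 = 16
i=1: 16 = 3·5 + 1 (b=5); 5→6: 3·6 + 1 = 19; 19−1 = 18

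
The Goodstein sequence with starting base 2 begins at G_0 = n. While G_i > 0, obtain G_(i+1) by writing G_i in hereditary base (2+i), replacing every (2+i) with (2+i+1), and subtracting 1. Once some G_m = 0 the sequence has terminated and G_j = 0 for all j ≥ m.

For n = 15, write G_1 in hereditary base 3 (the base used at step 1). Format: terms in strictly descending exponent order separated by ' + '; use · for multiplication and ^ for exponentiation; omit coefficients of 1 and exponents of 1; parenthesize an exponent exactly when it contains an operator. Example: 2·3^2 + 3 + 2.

3^(3 + 1) + 3^3 + 3

base 2: 15 = 2^(2 + 1) + 2^2 + 2 + 1; at 3: 3^(3 + 1) + 3^3 + 3 + 1 = 112; next = 111
base 3: 111 = 3^(3 + 1) + 3^3 + 3; at 4: 4^(4 + 1) + 4^4 + 4 = 1284; next = 1283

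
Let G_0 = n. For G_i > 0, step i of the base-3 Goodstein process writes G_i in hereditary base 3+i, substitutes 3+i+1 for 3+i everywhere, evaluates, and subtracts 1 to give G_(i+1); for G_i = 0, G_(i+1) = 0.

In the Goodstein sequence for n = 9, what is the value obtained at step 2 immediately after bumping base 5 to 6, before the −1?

20

G_0=9  [base 3] 3^2  →[3↦4]→  4^2 = 16  −1 ⇒ G_1=15
G_1=15  [base 4] 3·4 + 3  →[4↦5]→  3·5 + 3 = 18  −1 ⇒ G_2=17
G_2=17  [base 5] 3·5 + 2  →[5↦6]→  3·6 + 2 = 20  −1 ⇒ G_3=19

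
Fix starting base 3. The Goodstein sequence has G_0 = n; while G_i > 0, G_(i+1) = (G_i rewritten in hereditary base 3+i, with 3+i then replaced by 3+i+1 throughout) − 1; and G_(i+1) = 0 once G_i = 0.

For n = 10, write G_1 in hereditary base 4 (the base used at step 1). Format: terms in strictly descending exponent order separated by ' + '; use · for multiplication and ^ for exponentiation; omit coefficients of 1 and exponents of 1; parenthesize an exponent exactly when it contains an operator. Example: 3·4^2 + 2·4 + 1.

4^2

step 0: 10 = 3^2 + 1; sub 4 for 3: 4^2 + 1; = 17; G_1 = 17−1 = 16
step 1: 16 = 4^2; sub 5 for 4: 5^2; = 25; G_2 = 25−1 = 24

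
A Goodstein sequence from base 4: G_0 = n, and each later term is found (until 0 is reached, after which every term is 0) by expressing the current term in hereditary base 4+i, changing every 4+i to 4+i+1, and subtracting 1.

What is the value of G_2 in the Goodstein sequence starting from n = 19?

base 4: 19 = 4^2 + 3; at 5: 5^2 + 3 = 28; next = 27
base 5: 27 = 5^2 + 2; at 6: 6^2 + 2 = 38; next = 37
base 6: 37 = 6^2 + 1; at 7: 7^2 + 1 = 50; next = 49

37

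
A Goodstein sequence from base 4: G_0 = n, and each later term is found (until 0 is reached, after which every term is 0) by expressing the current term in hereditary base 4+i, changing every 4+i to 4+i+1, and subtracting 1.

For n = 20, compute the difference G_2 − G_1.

10

i=0: 20 = 4^2 + 4 (b=4); 4→5: 5^2 + 5 = 30; 30−1 = 29
i=1: 29 = 5^2 + 4 (b=5); 5→6: 6^2 + 4 = 40; 40−1 = 39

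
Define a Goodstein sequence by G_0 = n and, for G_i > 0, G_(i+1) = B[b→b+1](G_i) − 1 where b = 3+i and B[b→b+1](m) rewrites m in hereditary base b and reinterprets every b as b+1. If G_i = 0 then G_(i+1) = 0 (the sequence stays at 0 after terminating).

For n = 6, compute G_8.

6 —HB3→ 2·3 —bump→ 2·4 = 8 —(−1)→ 7
7 —HB4→ 4 + 3 —bump→ 5 + 3 = 8 —(−1)→ 7
7 —HB5→ 5 + 2 —bump→ 6 + 2 = 8 —(−1)→ 7
7 —HB6→ 6 + 1 —bump→ 7 + 1 = 8 —(−1)→ 7
7 —HB7→ 7 —bump→ 8 = 8 —(−1)→ 7
7 —HB8→ 7 —bump→ 7 = 7 —(−1)→ 6
6 —HB9→ 6 —bump→ 6 = 6 —(−1)→ 5
5 —HB10→ 5 —bump→ 5 = 5 —(−1)→ 4
4 —HB11→ 4 —bump→ 4 = 4 —(−1)→ 3

4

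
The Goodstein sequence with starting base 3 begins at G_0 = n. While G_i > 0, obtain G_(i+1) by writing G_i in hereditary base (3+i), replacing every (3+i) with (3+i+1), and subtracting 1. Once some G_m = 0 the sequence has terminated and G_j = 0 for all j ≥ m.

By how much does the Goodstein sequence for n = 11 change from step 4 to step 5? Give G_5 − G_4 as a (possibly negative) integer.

i=0: 11 = 3^2 + 2 (b=3); 3→4: 4^2 + 2 = 18; 18−1 = 17
i=1: 17 = 4^2 + 1 (b=4); 4→5: 5^2 + 1 = 26; 26−1 = 25
i=2: 25 = 5^2 (b=5); 5→6: 6^2 = 36; 36−1 = 35
i=3: 35 = 5·6 + 5 (b=6); 6→7: 5·7 + 5 = 40; 40−1 = 39
i=4: 39 = 5·7 + 4 (b=7); 7→8: 5·8 + 4 = 44; 44−1 = 43

4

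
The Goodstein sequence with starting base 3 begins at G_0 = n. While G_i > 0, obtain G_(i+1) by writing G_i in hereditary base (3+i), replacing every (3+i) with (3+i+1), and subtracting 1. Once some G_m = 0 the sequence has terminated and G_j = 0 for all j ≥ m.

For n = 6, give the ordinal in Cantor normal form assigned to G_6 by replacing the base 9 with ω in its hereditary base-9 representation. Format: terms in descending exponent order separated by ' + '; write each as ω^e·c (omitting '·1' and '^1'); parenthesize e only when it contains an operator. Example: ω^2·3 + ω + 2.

6

(0) 6|_3 = 2·3 ↦ 2·4|_4 = 8 ⇒ 7
(1) 7|_4 = 4 + 3 ↦ 5 + 3|_5 = 8 ⇒ 7
(2) 7|_5 = 5 + 2 ↦ 6 + 2|_6 = 8 ⇒ 7
(3) 7|_6 = 6 + 1 ↦ 7 + 1|_7 = 8 ⇒ 7
(4) 7|_7 = 7 ↦ 8|_8 = 8 ⇒ 7
(5) 7|_8 = 7 ↦ 7|_9 = 7 ⇒ 6
(6) 6|_9 = 6 ↦ 6|_10 = 6 ⇒ 5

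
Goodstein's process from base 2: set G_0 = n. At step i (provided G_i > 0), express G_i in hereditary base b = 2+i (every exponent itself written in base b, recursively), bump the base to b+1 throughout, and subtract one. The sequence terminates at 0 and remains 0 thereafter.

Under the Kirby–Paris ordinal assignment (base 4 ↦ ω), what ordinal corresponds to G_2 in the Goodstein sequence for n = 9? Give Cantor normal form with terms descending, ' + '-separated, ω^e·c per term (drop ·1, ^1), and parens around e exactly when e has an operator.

G_0 = 9. HB_2(9) = 2^(2 + 1) + 1. Bump = 82. G_1 = 81.
G_1 = 81. HB_3(81) = 3^(3 + 1). Bump = 1024. G_2 = 1023.
G_2 = 1023. HB_4(1023) = 3·4^4 + 3·4^3 + 3·4^2 + 3·4 + 3. Bump = 9843. G_3 = 9842.

ω^ω·3 + ω^3·3 + ω^2·3 + ω·3 + 3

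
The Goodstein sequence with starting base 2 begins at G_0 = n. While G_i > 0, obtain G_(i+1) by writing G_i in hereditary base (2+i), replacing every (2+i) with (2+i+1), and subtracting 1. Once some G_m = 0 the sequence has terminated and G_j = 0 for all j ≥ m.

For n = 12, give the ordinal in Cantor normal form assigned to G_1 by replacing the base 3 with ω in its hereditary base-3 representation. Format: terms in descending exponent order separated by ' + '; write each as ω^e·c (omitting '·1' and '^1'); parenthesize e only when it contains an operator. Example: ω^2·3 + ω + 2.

ω^(ω + 1) + ω^2·2 + ω·2 + 2

step 0: 12 = 2^(2 + 1) + 2^2; sub 3 for 2: 3^(3 + 1) + 3^3; = 108; G_1 = 108−1 = 107
step 1: 107 = 3^(3 + 1) + 2·3^2 + 2·3 + 2; sub 4 for 3: 4^(4 + 1) + 2·4^2 + 2·4 + 2; = 1066; G_2 = 1066−1 = 1065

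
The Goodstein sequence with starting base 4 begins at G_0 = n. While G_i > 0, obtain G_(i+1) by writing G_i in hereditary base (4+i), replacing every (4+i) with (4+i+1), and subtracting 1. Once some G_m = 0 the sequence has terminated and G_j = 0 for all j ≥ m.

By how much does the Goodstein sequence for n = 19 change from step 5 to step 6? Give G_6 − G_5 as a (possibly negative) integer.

6

[0] 19 ≡ 4^2 + 3 (base 4). Lift 5: 28. −1: 27.
[1] 27 ≡ 5^2 + 2 (base 5). Lift 6: 38. −1: 37.
[2] 37 ≡ 6^2 + 1 (base 6). Lift 7: 50. −1: 49.
[3] 49 ≡ 7^2 (base 7). Lift 8: 64. −1: 63.
[4] 63 ≡ 7·8 + 7 (base 8). Lift 9: 70. −1: 69.
[5] 69 ≡ 7·9 + 6 (base 9). Lift 10: 76. −1: 75.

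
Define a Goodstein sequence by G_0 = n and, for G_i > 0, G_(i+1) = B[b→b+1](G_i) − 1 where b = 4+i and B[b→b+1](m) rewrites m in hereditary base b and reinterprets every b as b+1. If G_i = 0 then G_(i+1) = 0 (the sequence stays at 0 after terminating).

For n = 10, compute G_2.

12

[0] 10 ≡ 2·4 + 2 (base 4). Lift 5: 12. −1: 11.
[1] 11 ≡ 2·5 + 1 (base 5). Lift 6: 13. −1: 12.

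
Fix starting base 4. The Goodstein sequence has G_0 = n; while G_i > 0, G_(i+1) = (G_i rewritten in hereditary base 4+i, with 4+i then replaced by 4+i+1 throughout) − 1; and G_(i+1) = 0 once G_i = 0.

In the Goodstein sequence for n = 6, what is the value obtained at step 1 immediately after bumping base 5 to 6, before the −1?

7

(0) 6|_4 = 4 + 2 ↦ 5 + 2|_5 = 7 ⇒ 6
(1) 6|_5 = 5 + 1 ↦ 6 + 1|_6 = 7 ⇒ 6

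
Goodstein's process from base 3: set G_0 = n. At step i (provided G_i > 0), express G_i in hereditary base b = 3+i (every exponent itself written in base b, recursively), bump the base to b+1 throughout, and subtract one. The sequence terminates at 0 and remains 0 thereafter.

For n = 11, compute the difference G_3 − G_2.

10

[0] 11 ≡ 3^2 + 2 (base 3). Lift 4: 18. −1: 17.
[1] 17 ≡ 4^2 + 1 (base 4). Lift 5: 26. −1: 25.
[2] 25 ≡ 5^2 (base 5). Lift 6: 36. −1: 35.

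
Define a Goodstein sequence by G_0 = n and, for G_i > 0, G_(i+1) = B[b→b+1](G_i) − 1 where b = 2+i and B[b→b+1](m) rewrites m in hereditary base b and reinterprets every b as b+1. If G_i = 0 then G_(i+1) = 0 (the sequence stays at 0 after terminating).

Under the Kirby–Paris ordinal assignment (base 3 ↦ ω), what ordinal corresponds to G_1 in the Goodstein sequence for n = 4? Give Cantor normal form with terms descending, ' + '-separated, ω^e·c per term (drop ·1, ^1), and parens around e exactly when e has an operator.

[0] 4 ≡ 2^2 (base 2). Lift 3: 27. −1: 26.
[1] 26 ≡ 2·3^2 + 2·3 + 2 (base 3). Lift 4: 42. −1: 41.

ω^2·2 + ω·2 + 2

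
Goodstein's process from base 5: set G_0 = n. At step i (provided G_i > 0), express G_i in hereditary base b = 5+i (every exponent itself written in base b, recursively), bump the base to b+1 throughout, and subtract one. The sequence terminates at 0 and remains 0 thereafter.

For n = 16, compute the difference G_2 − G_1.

2

base 5: 16 = 3·5 + 1; at 6: 3·6 + 1 = 19; next = 18
base 6: 18 = 3·6; at 7: 3·7 = 21; next = 20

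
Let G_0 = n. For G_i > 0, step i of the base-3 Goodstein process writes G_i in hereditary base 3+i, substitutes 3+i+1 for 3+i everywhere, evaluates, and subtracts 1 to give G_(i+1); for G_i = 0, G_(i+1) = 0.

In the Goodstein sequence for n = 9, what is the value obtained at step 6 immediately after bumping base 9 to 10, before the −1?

26

(0) 9|_3 = 3^2 ↦ 4^2|_4 = 16 ⇒ 15
(1) 15|_4 = 3·4 + 3 ↦ 3·5 + 3|_5 = 18 ⇒ 17
(2) 17|_5 = 3·5 + 2 ↦ 3·6 + 2|_6 = 20 ⇒ 19
(3) 19|_6 = 3·6 + 1 ↦ 3·7 + 1|_7 = 22 ⇒ 21
(4) 21|_7 = 3·7 ↦ 3·8|_8 = 24 ⇒ 23
(5) 23|_8 = 2·8 + 7 ↦ 2·9 + 7|_9 = 25 ⇒ 24
(6) 24|_9 = 2·9 + 6 ↦ 2·10 + 6|_10 = 26 ⇒ 25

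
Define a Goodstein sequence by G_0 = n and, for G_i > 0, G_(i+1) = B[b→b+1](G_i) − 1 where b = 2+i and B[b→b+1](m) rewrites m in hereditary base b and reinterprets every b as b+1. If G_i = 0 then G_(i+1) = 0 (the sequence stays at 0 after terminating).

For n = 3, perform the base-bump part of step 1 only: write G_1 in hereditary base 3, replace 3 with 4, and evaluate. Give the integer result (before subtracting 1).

4

(0) 3|_2 = 2 + 1 ↦ 3 + 1|_3 = 4 ⇒ 3
(1) 3|_3 = 3 ↦ 4|_4 = 4 ⇒ 3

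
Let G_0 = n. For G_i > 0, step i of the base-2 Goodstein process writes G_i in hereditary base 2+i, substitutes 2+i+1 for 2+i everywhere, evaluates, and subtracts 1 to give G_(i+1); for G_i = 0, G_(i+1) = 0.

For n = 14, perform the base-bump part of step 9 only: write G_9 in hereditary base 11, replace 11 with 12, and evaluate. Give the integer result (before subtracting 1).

106993206736332

G_0=14  [base 2] 2^(2 + 1) + 2^2 + 2  →[2↦3]→  3^(3 + 1) + 3^3 + 3 = 111  −1 ⇒ G_1=110
G_1=110  [base 3] 3^(3 + 1) + 3^3 + 2  →[3↦4]→  4^(4 + 1) + 4^4 + 2 = 1282  −1 ⇒ G_2=1281
G_2=1281  [base 4] 4^(4 + 1) + 4^4 + 1  →[4↦5]→  5^(5 + 1) + 5^5 + 1 = 18751  −1 ⇒ G_3=18750
G_3=18750  [base 5] 5^(5 + 1) + 5^5  →[5↦6]→  6^(6 + 1) + 6^6 = 326592  −1 ⇒ G_4=326591
G_4=326591  [base 6] 6^(6 + 1) + 5·6^5 + 5·6^4 + 5·6^3 + 5·6^2 + 5·6 + 5  →[6↦7]→  7^(7 + 1) + 5·7^5 + 5·7^4 + 5·7^3 + 5·7^2 + 5·7 + 5 = 5862841  −1 ⇒ G_5=5862840
G_5=5862840  [base 7] 7^(7 + 1) + 5·7^5 + 5·7^4 + 5·7^3 + 5·7^2 + 5·7 + 4  →[7↦8]→  8^(8 + 1) + 5·8^5 + 5·8^4 + 5·8^3 + 5·8^2 + 5·8 + 4 = 134404972  −1 ⇒ G_6=134404971
G_6=134404971  [base 8] 8^(8 + 1) + 5·8^5 + 5·8^4 + 5·8^3 + 5·8^2 + 5·8 + 3  →[8↦9]→  9^(9 + 1) + 5·9^5 + 5·9^4 + 5·9^3 + 5·9^2 + 5·9 + 3 = 3487116549  −1 ⇒ G_7=3487116548
G_7=3487116548  [base 9] 9^(9 + 1) + 5·9^5 + 5·9^4 + 5·9^3 + 5·9^2 + 5·9 + 2  →[9↦10]→  10^(10 + 1) + 5·10^5 + 5·10^4 + 5·10^3 + 5·10^2 + 5·10 + 2 = 100000555552  −1 ⇒ G_8=100000555551
G_8=100000555551  [base 10] 10^(10 + 1) + 5·10^5 + 5·10^4 + 5·10^3 + 5·10^2 + 5·10 + 1  →[10↦11]→  11^(11 + 1) + 5·11^5 + 5·11^4 + 5·11^3 + 5·11^2 + 5·11 + 1 = 3138429262497  −1 ⇒ G_9=3138429262496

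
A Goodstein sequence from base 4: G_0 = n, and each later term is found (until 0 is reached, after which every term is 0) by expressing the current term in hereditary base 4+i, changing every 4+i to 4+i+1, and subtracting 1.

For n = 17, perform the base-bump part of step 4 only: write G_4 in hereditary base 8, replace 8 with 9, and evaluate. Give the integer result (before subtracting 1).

G_0=17  [base 4] 4^2 + 1  →[4↦5]→  5^2 + 1 = 26  −1 ⇒ G_1=25
G_1=25  [base 5] 5^2  →[5↦6]→  6^2 = 36  −1 ⇒ G_2=35
G_2=35  [base 6] 5·6 + 5  →[6↦7]→  5·7 + 5 = 40  −1 ⇒ G_3=39
G_3=39  [base 7] 5·7 + 4  →[7↦8]→  5·8 + 4 = 44  −1 ⇒ G_4=43
G_4=43  [base 8] 5·8 + 3  →[8↦9]→  5·9 + 3 = 48  −1 ⇒ G_5=47

48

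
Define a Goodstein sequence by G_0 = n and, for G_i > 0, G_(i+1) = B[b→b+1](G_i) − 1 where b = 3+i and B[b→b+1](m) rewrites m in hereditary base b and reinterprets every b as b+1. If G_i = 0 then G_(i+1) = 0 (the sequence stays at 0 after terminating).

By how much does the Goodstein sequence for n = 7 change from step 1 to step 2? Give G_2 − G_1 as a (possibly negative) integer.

7 —HB3→ 2·3 + 1 —bump→ 2·4 + 1 = 9 —(−1)→ 8
8 —HB4→ 2·4 —bump→ 2·5 = 10 —(−1)→ 9

1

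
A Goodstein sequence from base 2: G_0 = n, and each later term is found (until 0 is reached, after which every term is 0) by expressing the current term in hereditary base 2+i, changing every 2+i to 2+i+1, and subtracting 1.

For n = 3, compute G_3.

2

(0) 3|_2 = 2 + 1 ↦ 3 + 1|_3 = 4 ⇒ 3
(1) 3|_3 = 3 ↦ 4|_4 = 4 ⇒ 3
(2) 3|_4 = 3 ↦ 3|_5 = 3 ⇒ 2
(3) 2|_5 = 2 ↦ 2|_6 = 2 ⇒ 1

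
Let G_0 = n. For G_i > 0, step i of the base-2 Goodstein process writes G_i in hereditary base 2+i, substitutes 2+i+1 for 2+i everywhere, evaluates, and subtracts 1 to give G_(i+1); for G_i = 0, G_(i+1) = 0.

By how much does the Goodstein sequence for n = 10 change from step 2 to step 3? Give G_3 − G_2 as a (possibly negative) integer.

14600

i=0: 10 = 2^(2 + 1) + 2 (b=2); 2→3: 3^(3 + 1) + 3 = 84; 84−1 = 83
i=1: 83 = 3^(3 + 1) + 2 (b=3); 3→4: 4^(4 + 1) + 2 = 1026; 1026−1 = 1025
i=2: 1025 = 4^(4 + 1) + 1 (b=4); 4→5: 5^(5 + 1) + 1 = 15626; 15626−1 = 15625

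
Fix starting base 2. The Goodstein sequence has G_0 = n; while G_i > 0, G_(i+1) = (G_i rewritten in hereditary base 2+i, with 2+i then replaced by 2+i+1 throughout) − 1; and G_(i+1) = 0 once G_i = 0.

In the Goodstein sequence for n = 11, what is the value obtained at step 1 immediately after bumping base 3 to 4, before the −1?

G_0 = 11. HB_2(11) = 2^(2 + 1) + 2 + 1. Bump = 85. G_1 = 84.
G_1 = 84. HB_3(84) = 3^(3 + 1) + 3. Bump = 1028. G_2 = 1027.

1028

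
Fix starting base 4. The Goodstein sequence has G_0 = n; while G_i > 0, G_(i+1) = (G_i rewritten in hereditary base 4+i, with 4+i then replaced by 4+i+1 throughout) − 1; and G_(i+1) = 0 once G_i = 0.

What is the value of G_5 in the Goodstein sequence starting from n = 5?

2

G_0=5  [base 4] 4 + 1  →[4↦5]→  5 + 1 = 6  −1 ⇒ G_1=5
G_1=5  [base 5] 5  →[5↦6]→  6 = 6  −1 ⇒ G_2=5
G_2=5  [base 6] 5  →[6↦7]→  5 = 5  −1 ⇒ G_3=4
G_3=4  [base 7] 4  →[7↦8]→  4 = 4  −1 ⇒ G_4=3
G_4=3  [base 8] 3  →[8↦9]→  3 = 3  −1 ⇒ G_5=2
G_5=2  [base 9] 2  →[9↦10]→  2 = 2  −1 ⇒ G_6=1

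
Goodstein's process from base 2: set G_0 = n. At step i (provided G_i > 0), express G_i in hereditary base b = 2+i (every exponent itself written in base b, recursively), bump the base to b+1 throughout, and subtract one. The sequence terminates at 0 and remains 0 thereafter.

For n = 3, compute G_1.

[0] 3 ≡ 2 + 1 (base 2). Lift 3: 4. −1: 3.
[1] 3 ≡ 3 (base 3). Lift 4: 4. −1: 3.

3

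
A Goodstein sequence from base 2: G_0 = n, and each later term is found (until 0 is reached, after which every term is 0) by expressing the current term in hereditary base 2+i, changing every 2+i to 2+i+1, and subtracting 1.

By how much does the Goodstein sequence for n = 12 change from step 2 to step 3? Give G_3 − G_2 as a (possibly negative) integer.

step 0: 12 = 2^(2 + 1) + 2^2; sub 3 for 2: 3^(3 + 1) + 3^3; = 108; G_1 = 108−1 = 107
step 1: 107 = 3^(3 + 1) + 2·3^2 + 2·3 + 2; sub 4 for 3: 4^(4 + 1) + 2·4^2 + 2·4 + 2; = 1066; G_2 = 1066−1 = 1065
step 2: 1065 = 4^(4 + 1) + 2·4^2 + 2·4 + 1; sub 5 for 4: 5^(5 + 1) + 2·5^2 + 2·5 + 1; = 15686; G_3 = 15686−1 = 15685

14620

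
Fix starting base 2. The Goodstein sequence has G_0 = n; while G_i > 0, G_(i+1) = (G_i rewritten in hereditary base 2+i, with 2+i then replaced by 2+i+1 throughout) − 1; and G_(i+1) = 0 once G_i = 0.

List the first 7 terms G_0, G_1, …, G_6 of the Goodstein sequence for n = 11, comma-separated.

11, 84, 1027, 15627, 279937, 5764801, 134217727

base 2: 11 = 2^(2 + 1) + 2 + 1; at 3: 3^(3 + 1) + 3 + 1 = 85; next = 84
base 3: 84 = 3^(3 + 1) + 3; at 4: 4^(4 + 1) + 4 = 1028; next = 1027
base 4: 1027 = 4^(4 + 1) + 3; at 5: 5^(5 + 1) + 3 = 15628; next = 15627
base 5: 15627 = 5^(5 + 1) + 2; at 6: 6^(6 + 1) + 2 = 279938; next = 279937
base 6: 279937 = 6^(6 + 1) + 1; at 7: 7^(7 + 1) + 1 = 5764802; next = 5764801
base 7: 5764801 = 7^(7 + 1); at 8: 8^(8 + 1) = 134217728; next = 134217727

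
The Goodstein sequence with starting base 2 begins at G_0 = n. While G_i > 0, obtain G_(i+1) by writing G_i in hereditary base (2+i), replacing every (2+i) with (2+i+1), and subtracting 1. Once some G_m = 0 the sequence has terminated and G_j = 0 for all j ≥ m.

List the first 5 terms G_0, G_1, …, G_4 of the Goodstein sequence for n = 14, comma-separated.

14, 110, 1281, 18750, 326591

(0) 14|_2 = 2^(2 + 1) + 2^2 + 2 ↦ 3^(3 + 1) + 3^3 + 3|_3 = 111 ⇒ 110
(1) 110|_3 = 3^(3 + 1) + 3^3 + 2 ↦ 4^(4 + 1) + 4^4 + 2|_4 = 1282 ⇒ 1281
(2) 1281|_4 = 4^(4 + 1) + 4^4 + 1 ↦ 5^(5 + 1) + 5^5 + 1|_5 = 18751 ⇒ 18750
(3) 18750|_5 = 5^(5 + 1) + 5^5 ↦ 6^(6 + 1) + 6^6|_6 = 326592 ⇒ 326591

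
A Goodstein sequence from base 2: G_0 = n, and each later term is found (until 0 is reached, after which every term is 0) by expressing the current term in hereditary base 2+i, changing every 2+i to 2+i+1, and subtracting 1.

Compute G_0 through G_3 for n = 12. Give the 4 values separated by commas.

12, 107, 1065, 15685

(0) 12|_2 = 2^(2 + 1) + 2^2 ↦ 3^(3 + 1) + 3^3|_3 = 108 ⇒ 107
(1) 107|_3 = 3^(3 + 1) + 2·3^2 + 2·3 + 2 ↦ 4^(4 + 1) + 2·4^2 + 2·4 + 2|_4 = 1066 ⇒ 1065
(2) 1065|_4 = 4^(4 + 1) + 2·4^2 + 2·4 + 1 ↦ 5^(5 + 1) + 2·5^2 + 2·5 + 1|_5 = 15686 ⇒ 15685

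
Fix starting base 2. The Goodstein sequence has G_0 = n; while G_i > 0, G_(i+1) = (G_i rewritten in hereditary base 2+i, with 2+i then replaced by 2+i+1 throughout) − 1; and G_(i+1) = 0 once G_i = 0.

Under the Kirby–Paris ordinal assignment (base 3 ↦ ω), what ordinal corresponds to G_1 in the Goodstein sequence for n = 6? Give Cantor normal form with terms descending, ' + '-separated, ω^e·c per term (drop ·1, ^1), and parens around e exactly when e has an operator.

ω^ω + 2

G_0=6  [base 2] 2^2 + 2  →[2↦3]→  3^3 + 3 = 30  −1 ⇒ G_1=29
G_1=29  [base 3] 3^3 + 2  →[3↦4]→  4^4 + 2 = 258  −1 ⇒ G_2=257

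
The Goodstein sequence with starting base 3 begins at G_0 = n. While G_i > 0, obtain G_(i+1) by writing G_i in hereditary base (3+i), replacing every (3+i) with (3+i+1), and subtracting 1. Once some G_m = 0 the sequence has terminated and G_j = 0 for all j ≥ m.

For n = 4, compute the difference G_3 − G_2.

i=0: 4 = 3 + 1 (b=3); 3→4: 4 + 1 = 5; 5−1 = 4
i=1: 4 = 4 (b=4); 4→5: 5 = 5; 5−1 = 4
i=2: 4 = 4 (b=5); 5→6: 4 = 4; 4−1 = 3

-1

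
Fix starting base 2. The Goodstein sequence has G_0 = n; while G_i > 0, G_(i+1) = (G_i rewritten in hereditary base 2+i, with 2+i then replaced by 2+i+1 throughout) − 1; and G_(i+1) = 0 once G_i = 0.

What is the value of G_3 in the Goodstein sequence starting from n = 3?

2

G_0=3  [base 2] 2 + 1  →[2↦3]→  3 + 1 = 4  −1 ⇒ G_1=3
G_1=3  [base 3] 3  →[3↦4]→  4 = 4  −1 ⇒ G_2=3
G_2=3  [base 4] 3  →[4↦5]→  3 = 3  −1 ⇒ G_3=2
G_3=2  [base 5] 2  →[5↦6]→  2 = 2  −1 ⇒ G_4=1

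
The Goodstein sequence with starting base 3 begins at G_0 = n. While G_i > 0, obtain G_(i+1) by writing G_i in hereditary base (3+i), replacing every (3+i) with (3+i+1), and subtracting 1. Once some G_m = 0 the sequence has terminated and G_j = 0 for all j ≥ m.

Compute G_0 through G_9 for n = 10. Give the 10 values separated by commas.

[0] 10 ≡ 3^2 + 1 (base 3). Lift 4: 17. −1: 16.
[1] 16 ≡ 4^2 (base 4). Lift 5: 25. −1: 24.
[2] 24 ≡ 4·5 + 4 (base 5). Lift 6: 28. −1: 27.
[3] 27 ≡ 4·6 + 3 (base 6). Lift 7: 31. −1: 30.
[4] 30 ≡ 4·7 + 2 (base 7). Lift 8: 34. −1: 33.
[5] 33 ≡ 4·8 + 1 (base 8). Lift 9: 37. −1: 36.
[6] 36 ≡ 4·9 (base 9). Lift 10: 40. −1: 39.
[7] 39 ≡ 3·10 + 9 (base 10). Lift 11: 42. −1: 41.
[8] 41 ≡ 3·11 + 8 (base 11). Lift 12: 44. −1: 43.

10, 16, 24, 27, 30, 33, 36, 39, 41, 43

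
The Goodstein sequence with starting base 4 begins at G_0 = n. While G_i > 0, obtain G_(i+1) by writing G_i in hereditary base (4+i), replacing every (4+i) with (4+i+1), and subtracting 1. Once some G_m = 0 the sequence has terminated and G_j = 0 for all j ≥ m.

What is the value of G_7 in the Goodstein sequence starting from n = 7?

4

7 —HB4→ 4 + 3 —bump→ 5 + 3 = 8 —(−1)→ 7
7 —HB5→ 5 + 2 —bump→ 6 + 2 = 8 —(−1)→ 7
7 —HB6→ 6 + 1 —bump→ 7 + 1 = 8 —(−1)→ 7
7 —HB7→ 7 —bump→ 8 = 8 —(−1)→ 7
7 —HB8→ 7 —bump→ 7 = 7 —(−1)→ 6
6 —HB9→ 6 —bump→ 6 = 6 —(−1)→ 5
5 —HB10→ 5 —bump→ 5 = 5 —(−1)→ 4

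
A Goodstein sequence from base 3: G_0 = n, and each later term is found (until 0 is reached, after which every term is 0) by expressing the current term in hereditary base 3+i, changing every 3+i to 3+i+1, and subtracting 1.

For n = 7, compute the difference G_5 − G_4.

i=0: 7 = 2·3 + 1 (b=3); 3→4: 2·4 + 1 = 9; 9−1 = 8
i=1: 8 = 2·4 (b=4); 4→5: 2·5 = 10; 10−1 = 9
i=2: 9 = 5 + 4 (b=5); 5→6: 6 + 4 = 10; 10−1 = 9
i=3: 9 = 6 + 3 (b=6); 6→7: 7 + 3 = 10; 10−1 = 9
i=4: 9 = 7 + 2 (b=7); 7→8: 8 + 2 = 10; 10−1 = 9

0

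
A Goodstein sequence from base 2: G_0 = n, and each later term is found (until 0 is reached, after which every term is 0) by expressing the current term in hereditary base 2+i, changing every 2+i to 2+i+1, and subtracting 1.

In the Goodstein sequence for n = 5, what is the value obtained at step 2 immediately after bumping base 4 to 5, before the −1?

step 0: 5 = 2^2 + 1; sub 3 for 2: 3^3 + 1; = 28; G_1 = 28−1 = 27
step 1: 27 = 3^3; sub 4 for 3: 4^4; = 256; G_2 = 256−1 = 255
step 2: 255 = 3·4^3 + 3·4^2 + 3·4 + 3; sub 5 for 4: 3·5^3 + 3·5^2 + 3·5 + 3; = 468; G_3 = 468−1 = 467

468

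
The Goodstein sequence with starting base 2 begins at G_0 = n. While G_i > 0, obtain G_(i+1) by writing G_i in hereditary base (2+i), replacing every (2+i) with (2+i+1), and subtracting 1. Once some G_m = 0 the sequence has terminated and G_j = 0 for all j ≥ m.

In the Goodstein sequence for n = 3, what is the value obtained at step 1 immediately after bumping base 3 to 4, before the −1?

4

step 0: 3 = 2 + 1; sub 3 for 2: 3 + 1; = 4; G_1 = 4−1 = 3
step 1: 3 = 3; sub 4 for 3: 4; = 4; G_2 = 4−1 = 3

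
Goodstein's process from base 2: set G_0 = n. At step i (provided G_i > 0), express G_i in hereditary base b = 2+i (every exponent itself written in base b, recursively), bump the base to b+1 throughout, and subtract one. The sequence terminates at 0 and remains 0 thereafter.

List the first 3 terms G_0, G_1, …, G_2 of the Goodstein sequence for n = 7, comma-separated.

7, 30, 259

7 —HB2→ 2^2 + 2 + 1 —bump→ 3^3 + 3 + 1 = 31 —(−1)→ 30
30 —HB3→ 3^3 + 3 —bump→ 4^4 + 4 = 260 —(−1)→ 259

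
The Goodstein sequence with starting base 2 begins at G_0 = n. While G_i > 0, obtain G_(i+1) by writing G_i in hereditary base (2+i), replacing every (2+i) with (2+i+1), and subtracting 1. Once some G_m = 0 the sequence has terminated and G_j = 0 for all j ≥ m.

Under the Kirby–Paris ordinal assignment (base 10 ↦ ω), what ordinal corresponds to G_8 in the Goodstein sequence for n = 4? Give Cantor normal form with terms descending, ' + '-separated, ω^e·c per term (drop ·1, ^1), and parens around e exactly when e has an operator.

G_0=4  [base 2] 2^2  →[2↦3]→  3^3 = 27  −1 ⇒ G_1=26
G_1=26  [base 3] 2·3^2 + 2·3 + 2  →[3↦4]→  2·4^2 + 2·4 + 2 = 42  −1 ⇒ G_2=41
G_2=41  [base 4] 2·4^2 + 2·4 + 1  →[4↦5]→  2·5^2 + 2·5 + 1 = 61  −1 ⇒ G_3=60
G_3=60  [base 5] 2·5^2 + 2·5  →[5↦6]→  2·6^2 + 2·6 = 84  −1 ⇒ G_4=83
G_4=83  [base 6] 2·6^2 + 6 + 5  →[6↦7]→  2·7^2 + 7 + 5 = 110  −1 ⇒ G_5=109
G_5=109  [base 7] 2·7^2 + 7 + 4  →[7↦8]→  2·8^2 + 8 + 4 = 140  −1 ⇒ G_6=139
G_6=139  [base 8] 2·8^2 + 8 + 3  →[8↦9]→  2·9^2 + 9 + 3 = 174  −1 ⇒ G_7=173
G_7=173  [base 9] 2·9^2 + 9 + 2  →[9↦10]→  2·10^2 + 10 + 2 = 212  −1 ⇒ G_8=211
G_8=211  [base 10] 2·10^2 + 10 + 1  →[10↦11]→  2·11^2 + 11 + 1 = 254  −1 ⇒ G_9=253

ω^2·2 + ω + 1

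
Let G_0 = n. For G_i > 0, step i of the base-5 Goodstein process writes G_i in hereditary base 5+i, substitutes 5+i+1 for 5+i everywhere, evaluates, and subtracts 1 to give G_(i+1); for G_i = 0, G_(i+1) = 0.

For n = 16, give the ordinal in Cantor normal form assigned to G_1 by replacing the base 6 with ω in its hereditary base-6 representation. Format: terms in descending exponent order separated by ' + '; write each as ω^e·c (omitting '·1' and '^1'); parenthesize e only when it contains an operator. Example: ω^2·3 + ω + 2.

16 —HB5→ 3·5 + 1 —bump→ 3·6 + 1 = 19 —(−1)→ 18
18 —HB6→ 3·6 —bump→ 3·7 = 21 —(−1)→ 20

ω·3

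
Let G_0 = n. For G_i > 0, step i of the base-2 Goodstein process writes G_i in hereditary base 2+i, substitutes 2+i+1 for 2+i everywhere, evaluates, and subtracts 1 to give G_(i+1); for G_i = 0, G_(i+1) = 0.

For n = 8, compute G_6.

33554571

step 0: 8 = 2^(2 + 1); sub 3 for 2: 3^(3 + 1); = 81; G_1 = 81−1 = 80
step 1: 80 = 2·3^3 + 2·3^2 + 2·3 + 2; sub 4 for 3: 2·4^4 + 2·4^2 + 2·4 + 2; = 554; G_2 = 554−1 = 553
step 2: 553 = 2·4^4 + 2·4^2 + 2·4 + 1; sub 5 for 4: 2·5^5 + 2·5^2 + 2·5 + 1; = 6311; G_3 = 6311−1 = 6310
step 3: 6310 = 2·5^5 + 2·5^2 + 2·5; sub 6 for 5: 2·6^6 + 2·6^2 + 2·6; = 93396; G_4 = 93396−1 = 93395
step 4: 93395 = 2·6^6 + 2·6^2 + 6 + 5; sub 7 for 6: 2·7^7 + 2·7^2 + 7 + 5; = 1647196; G_5 = 1647196−1 = 1647195
step 5: 1647195 = 2·7^7 + 2·7^2 + 7 + 4; sub 8 for 7: 2·8^8 + 2·8^2 + 8 + 4; = 33554572; G_6 = 33554572−1 = 33554571
step 6: 33554571 = 2·8^8 + 2·8^2 + 8 + 3; sub 9 for 8: 2·9^9 + 2·9^2 + 9 + 3; = 774841152; G_7 = 774841152−1 = 774841151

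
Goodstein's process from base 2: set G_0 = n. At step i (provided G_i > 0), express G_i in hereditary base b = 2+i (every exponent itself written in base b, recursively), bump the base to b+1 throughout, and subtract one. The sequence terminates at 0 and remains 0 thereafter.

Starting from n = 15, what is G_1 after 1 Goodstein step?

step 0: 15 = 2^(2 + 1) + 2^2 + 2 + 1; sub 3 for 2: 3^(3 + 1) + 3^3 + 3 + 1; = 112; G_1 = 112−1 = 111
step 1: 111 = 3^(3 + 1) + 3^3 + 3; sub 4 for 3: 4^(4 + 1) + 4^4 + 4; = 1284; G_2 = 1284−1 = 1283

111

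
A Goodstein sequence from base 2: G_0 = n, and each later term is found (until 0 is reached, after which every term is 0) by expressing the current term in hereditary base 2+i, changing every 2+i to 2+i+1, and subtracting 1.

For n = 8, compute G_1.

base 2: 8 = 2^(2 + 1); at 3: 3^(3 + 1) = 81; next = 80
base 3: 80 = 2·3^3 + 2·3^2 + 2·3 + 2; at 4: 2·4^4 + 2·4^2 + 2·4 + 2 = 554; next = 553

80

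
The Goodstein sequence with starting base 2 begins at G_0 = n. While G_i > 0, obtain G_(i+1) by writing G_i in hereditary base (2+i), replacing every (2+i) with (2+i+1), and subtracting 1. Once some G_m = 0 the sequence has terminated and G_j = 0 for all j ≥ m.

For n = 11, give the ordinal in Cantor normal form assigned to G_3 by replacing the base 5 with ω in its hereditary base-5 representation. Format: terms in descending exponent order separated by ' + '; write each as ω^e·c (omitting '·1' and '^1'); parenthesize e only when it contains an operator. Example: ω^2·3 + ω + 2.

base 2: 11 = 2^(2 + 1) + 2 + 1; at 3: 3^(3 + 1) + 3 + 1 = 85; next = 84
base 3: 84 = 3^(3 + 1) + 3; at 4: 4^(4 + 1) + 4 = 1028; next = 1027
base 4: 1027 = 4^(4 + 1) + 3; at 5: 5^(5 + 1) + 3 = 15628; next = 15627

ω^(ω + 1) + 2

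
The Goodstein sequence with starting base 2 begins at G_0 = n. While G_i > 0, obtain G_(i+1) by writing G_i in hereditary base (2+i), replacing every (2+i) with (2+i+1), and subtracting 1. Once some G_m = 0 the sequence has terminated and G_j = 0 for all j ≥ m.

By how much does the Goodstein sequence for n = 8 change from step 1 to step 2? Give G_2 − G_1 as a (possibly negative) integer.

base 2: 8 = 2^(2 + 1); at 3: 3^(3 + 1) = 81; next = 80
base 3: 80 = 2·3^3 + 2·3^2 + 2·3 + 2; at 4: 2·4^4 + 2·4^2 + 2·4 + 2 = 554; next = 553

473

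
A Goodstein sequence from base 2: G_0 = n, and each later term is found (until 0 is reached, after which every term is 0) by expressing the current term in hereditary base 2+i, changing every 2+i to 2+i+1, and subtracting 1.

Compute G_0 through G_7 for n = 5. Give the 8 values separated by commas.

5, 27, 255, 467, 775, 1197, 1751, 2454

(0) 5|_2 = 2^2 + 1 ↦ 3^3 + 1|_3 = 28 ⇒ 27
(1) 27|_3 = 3^3 ↦ 4^4|_4 = 256 ⇒ 255
(2) 255|_4 = 3·4^3 + 3·4^2 + 3·4 + 3 ↦ 3·5^3 + 3·5^2 + 3·5 + 3|_5 = 468 ⇒ 467
(3) 467|_5 = 3·5^3 + 3·5^2 + 3·5 + 2 ↦ 3·6^3 + 3·6^2 + 3·6 + 2|_6 = 776 ⇒ 775
(4) 775|_6 = 3·6^3 + 3·6^2 + 3·6 + 1 ↦ 3·7^3 + 3·7^2 + 3·7 + 1|_7 = 1198 ⇒ 1197
(5) 1197|_7 = 3·7^3 + 3·7^2 + 3·7 ↦ 3·8^3 + 3·8^2 + 3·8|_8 = 1752 ⇒ 1751
(6) 1751|_8 = 3·8^3 + 3·8^2 + 2·8 + 7 ↦ 3·9^3 + 3·9^2 + 2·9 + 7|_9 = 2455 ⇒ 2454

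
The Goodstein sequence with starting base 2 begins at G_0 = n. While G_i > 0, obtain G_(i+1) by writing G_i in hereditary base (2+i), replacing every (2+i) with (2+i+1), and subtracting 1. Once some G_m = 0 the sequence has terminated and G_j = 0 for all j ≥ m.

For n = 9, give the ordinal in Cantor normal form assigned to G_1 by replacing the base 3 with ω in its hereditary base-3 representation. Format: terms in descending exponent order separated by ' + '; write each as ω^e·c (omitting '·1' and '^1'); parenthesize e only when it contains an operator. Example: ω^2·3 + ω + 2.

ω^(ω + 1)

[0] 9 ≡ 2^(2 + 1) + 1 (base 2). Lift 3: 82. −1: 81.
[1] 81 ≡ 3^(3 + 1) (base 3). Lift 4: 1024. −1: 1023.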